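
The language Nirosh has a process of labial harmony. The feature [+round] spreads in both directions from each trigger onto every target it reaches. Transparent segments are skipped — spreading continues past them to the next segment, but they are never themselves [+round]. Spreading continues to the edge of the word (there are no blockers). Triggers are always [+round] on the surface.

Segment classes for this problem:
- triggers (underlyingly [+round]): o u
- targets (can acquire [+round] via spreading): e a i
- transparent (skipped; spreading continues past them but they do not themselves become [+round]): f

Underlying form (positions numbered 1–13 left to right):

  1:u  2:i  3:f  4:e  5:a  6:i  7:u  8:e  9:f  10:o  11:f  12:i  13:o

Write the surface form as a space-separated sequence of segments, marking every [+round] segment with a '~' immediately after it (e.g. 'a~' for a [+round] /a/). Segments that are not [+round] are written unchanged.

u~ i~ f e~ a~ i~ u~ e~ f o~ f i~ o~

From /u/ at 1 rightward: 2 /i/ → [+round]; 3 /f/ transparent; 4 /e/ → [+round]; 5 /a/ → [+round]; 6 /i/ → [+round]; 7 /u/ is itself a trigger — this domain ends here.
From /u/ at 1 leftward: word edge.
From /u/ at 7 rightward: 8 /e/ → [+round]; 9 /f/ transparent; 10 /o/ is itself a trigger — this domain ends here.
From /u/ at 7 leftward: 6 /i/ → [+round]; 5 /a/ → [+round]; 4 /e/ → [+round]; 3 /f/ transparent; 2 /i/ → [+round]; 1 /u/ is itself a trigger — this domain ends here.
From /o/ at 10 rightward: 11 /f/ transparent; 12 /i/ → [+round]; 13 /o/ is itself a trigger — this domain ends here.
From /o/ at 10 leftward: 9 /f/ transparent; 8 /e/ → [+round]; 7 /u/ is itself a trigger — this domain ends here.
From /o/ at 13 rightward: word edge.
From /o/ at 13 leftward: 12 /i/ → [+round]; 11 /f/ transparent; 10 /o/ is itself a trigger — this domain ends here.
[+round] positions on the surface: 1 2 4 5 6 7 8 10 12 13.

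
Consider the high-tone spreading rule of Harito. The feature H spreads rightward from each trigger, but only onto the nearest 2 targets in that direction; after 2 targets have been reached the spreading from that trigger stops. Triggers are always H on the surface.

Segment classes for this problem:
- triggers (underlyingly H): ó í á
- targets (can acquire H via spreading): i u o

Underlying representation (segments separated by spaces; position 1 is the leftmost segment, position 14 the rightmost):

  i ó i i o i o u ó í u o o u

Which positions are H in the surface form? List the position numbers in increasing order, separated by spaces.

From /ó/ at 2 rightward: 3 /i/ → H; 4 /i/ → H; bound reached.
From /ó/ at 9 rightward: 10 /í/ is itself a trigger — this domain ends here.
From /í/ at 10 rightward: 11 /u/ → H; 12 /o/ → H; bound reached.
Targets with no active source: positions 1 5 6 7 8 13 14 stay [-high tone].

2 3 4 9 10 11 12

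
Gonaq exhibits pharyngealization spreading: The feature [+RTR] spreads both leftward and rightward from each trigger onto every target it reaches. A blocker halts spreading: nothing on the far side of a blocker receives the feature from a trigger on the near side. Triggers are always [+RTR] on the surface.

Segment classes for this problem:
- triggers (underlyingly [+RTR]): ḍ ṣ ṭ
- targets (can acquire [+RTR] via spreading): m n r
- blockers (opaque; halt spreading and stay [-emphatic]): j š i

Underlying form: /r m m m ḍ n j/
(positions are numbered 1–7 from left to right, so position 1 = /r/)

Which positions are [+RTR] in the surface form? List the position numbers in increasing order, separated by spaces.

From /ḍ/ at 5 rightward: 6 /n/ → [+RTR]; 7 /j/ blocks.
From /ḍ/ at 5 leftward: 4 /m/ → [+RTR]; 3 /m/ → [+RTR]; 2 /m/ → [+RTR]; 1 /r/ → [+RTR]; word edge.

1 2 3 4 5 6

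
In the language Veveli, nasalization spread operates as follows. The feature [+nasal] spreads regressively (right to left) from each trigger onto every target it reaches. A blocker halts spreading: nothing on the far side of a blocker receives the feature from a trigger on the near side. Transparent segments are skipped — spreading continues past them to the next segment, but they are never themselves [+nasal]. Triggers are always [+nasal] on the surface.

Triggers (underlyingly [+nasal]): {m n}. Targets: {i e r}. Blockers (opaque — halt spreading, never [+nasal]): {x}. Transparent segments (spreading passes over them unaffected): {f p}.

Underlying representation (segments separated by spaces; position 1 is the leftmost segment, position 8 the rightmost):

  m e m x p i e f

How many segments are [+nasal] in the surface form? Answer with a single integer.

3

From /m/ at 1 leftward: word edge.
From /m/ at 3 leftward: 2 /e/ → [+nasal]; 1 /m/ is itself a trigger — this domain ends here.
Targets with no active source: positions 6 7 stay [-nasal].
[+nasal] positions on the surface: 1 2 3.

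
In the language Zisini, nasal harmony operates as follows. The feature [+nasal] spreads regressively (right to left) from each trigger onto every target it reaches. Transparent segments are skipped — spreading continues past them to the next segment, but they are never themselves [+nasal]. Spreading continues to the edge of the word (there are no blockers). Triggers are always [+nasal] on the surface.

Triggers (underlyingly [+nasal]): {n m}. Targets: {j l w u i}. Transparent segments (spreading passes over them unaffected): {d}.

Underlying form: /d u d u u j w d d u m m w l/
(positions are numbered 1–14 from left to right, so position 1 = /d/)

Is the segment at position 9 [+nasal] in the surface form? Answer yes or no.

no

From /m/ at 11 leftward: 10 /u/ → [+nasal]; 9 /d/ transparent; 8 /d/ transparent; 7 /w/ → [+nasal]; 6 /j/ → [+nasal]; 5 /u/ → [+nasal]; 4 /u/ → [+nasal]; 3 /d/ transparent; 2 /u/ → [+nasal]; 1 /d/ transparent; word edge.
From /m/ at 12 leftward: 11 /m/ is itself a trigger — this domain ends here.
Targets with no active source: positions 13 14 stay [-nasal].
[+nasal] positions on the surface: 2 4 5 6 7 10 11 12.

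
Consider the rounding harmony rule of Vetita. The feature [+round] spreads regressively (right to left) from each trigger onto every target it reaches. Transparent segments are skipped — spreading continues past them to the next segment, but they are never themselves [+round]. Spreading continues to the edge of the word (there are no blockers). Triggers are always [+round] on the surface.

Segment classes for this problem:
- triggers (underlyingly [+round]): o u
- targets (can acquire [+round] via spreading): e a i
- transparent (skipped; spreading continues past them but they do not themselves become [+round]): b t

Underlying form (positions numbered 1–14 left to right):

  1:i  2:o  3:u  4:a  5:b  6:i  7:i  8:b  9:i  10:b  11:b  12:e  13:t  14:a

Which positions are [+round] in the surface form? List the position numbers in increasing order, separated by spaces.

1 2 3

From /o/ at 2 leftward: 1 /i/ → [+round]; word edge.
From /u/ at 3 leftward: 2 /o/ is itself a trigger — this domain ends here.
Targets with no active source: positions 4 6 7 9 12 14 stay [-round].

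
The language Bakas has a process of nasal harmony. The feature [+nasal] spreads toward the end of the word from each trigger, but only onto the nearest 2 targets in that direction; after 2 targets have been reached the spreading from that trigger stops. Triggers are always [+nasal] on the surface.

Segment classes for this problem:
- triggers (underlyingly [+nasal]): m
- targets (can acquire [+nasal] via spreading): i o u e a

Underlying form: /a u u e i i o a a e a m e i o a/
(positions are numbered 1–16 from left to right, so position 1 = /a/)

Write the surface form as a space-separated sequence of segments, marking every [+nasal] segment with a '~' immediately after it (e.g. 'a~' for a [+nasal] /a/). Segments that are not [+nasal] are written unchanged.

From /m/ at 12 rightward: 13 /e/ → [+nasal]; 14 /i/ → [+nasal]; bound reached.
Targets with no active source: positions 1 2 3 4 5 6 7 8 9 10 11 15 16 stay [-nasal].
[+nasal] positions on the surface: 12 13 14.

a u u e i i o a a e a m~ e~ i~ o a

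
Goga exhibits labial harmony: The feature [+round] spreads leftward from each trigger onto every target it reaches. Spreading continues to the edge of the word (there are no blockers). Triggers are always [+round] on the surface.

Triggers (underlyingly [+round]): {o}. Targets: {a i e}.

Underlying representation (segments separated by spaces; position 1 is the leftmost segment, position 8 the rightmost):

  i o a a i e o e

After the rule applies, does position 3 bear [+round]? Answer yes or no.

yes

From /o/ at 2 leftward: 1 /i/ → [+round]; word edge.
From /o/ at 7 leftward: 6 /e/ → [+round]; 5 /i/ → [+round]; 4 /a/ → [+round]; 3 /a/ → [+round]; 2 /o/ is itself a trigger — this domain ends here.
Target with no active source: position 8 stays [-round].
[+round] positions on the surface: 1 2 3 4 5 6 7.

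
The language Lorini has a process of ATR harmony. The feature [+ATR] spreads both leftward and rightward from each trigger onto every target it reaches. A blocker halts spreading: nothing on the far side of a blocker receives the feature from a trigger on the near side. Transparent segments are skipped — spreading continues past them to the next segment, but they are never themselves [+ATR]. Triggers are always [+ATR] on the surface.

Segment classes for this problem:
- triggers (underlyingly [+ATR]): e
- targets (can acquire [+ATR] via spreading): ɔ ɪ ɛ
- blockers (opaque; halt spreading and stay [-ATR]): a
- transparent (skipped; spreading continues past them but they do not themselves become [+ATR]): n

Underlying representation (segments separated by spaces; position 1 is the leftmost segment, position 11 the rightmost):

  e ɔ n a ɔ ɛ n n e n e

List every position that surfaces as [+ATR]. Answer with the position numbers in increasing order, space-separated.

From /e/ at 1 rightward: 2 /ɔ/ → [+ATR]; 3 /n/ transparent; 4 /a/ blocks.
From /e/ at 1 leftward: word edge.
From /e/ at 9 rightward: 10 /n/ transparent; 11 /e/ is itself a trigger — this domain ends here.
From /e/ at 9 leftward: 8 /n/ transparent; 7 /n/ transparent; 6 /ɛ/ → [+ATR]; 5 /ɔ/ → [+ATR]; 4 /a/ blocks.
From /e/ at 11 rightward: word edge.
From /e/ at 11 leftward: 10 /n/ transparent; 9 /e/ is itself a trigger — this domain ends here.

1 2 5 6 9 11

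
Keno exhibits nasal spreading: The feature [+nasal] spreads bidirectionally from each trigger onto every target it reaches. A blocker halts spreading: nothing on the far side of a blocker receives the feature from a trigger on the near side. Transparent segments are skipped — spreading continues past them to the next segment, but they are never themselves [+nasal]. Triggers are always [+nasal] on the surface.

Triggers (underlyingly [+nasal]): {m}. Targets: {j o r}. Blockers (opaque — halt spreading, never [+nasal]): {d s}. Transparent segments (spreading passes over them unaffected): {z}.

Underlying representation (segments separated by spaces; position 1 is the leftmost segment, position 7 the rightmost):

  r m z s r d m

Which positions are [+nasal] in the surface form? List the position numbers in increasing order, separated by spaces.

1 2 7

From /m/ at 2 rightward: 3 /z/ transparent; 4 /s/ blocks.
From /m/ at 2 leftward: 1 /r/ → [+nasal]; word edge.
From /m/ at 7 rightward: word edge.
From /m/ at 7 leftward: 6 /d/ blocks.
Target with no active source: position 5 stays [-nasal].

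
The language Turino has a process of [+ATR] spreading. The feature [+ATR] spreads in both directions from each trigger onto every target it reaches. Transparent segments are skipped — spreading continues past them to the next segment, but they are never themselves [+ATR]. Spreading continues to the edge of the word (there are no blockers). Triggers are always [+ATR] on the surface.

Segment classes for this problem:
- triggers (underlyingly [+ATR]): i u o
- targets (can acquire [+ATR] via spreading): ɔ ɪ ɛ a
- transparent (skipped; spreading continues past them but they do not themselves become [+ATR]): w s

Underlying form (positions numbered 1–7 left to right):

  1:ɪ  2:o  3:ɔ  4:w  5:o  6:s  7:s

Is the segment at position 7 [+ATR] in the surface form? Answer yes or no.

no

From /o/ at 2 rightward: 3 /ɔ/ → [+ATR]; 4 /w/ transparent; 5 /o/ is itself a trigger — this domain ends here.
From /o/ at 2 leftward: 1 /ɪ/ → [+ATR]; word edge.
From /o/ at 5 rightward: 6 /s/ transparent; 7 /s/ transparent; word edge.
From /o/ at 5 leftward: 4 /w/ transparent; 3 /ɔ/ → [+ATR]; 2 /o/ is itself a trigger — this domain ends here.
[+ATR] positions on the surface: 1 2 3 5.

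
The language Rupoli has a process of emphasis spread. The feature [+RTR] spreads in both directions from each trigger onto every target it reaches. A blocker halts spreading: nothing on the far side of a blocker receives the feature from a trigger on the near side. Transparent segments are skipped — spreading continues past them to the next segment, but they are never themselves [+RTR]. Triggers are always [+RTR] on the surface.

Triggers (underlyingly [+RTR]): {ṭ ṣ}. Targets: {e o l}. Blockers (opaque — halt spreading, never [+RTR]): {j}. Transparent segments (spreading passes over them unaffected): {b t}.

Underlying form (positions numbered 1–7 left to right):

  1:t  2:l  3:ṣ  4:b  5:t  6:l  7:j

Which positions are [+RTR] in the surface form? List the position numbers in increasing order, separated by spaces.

2 3 6

From /ṣ/ at 3 rightward: 4 /b/ transparent; 5 /t/ transparent; 6 /l/ → [+RTR]; 7 /j/ blocks.
From /ṣ/ at 3 leftward: 2 /l/ → [+RTR]; 1 /t/ transparent; word edge.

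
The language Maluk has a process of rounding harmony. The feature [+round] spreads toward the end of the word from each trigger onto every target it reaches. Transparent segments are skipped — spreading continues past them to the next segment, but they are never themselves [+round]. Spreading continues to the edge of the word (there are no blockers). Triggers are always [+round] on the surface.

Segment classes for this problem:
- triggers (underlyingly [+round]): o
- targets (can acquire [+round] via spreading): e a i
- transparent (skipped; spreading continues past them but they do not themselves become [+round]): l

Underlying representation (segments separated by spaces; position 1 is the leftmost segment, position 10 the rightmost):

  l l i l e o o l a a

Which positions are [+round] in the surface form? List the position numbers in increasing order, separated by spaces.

6 7 9 10

From /o/ at 6 rightward: 7 /o/ is itself a trigger — this domain ends here.
From /o/ at 7 rightward: 8 /l/ transparent; 9 /a/ → [+round]; 10 /a/ → [+round]; word edge.
Targets with no active source: positions 3 5 stay [-round].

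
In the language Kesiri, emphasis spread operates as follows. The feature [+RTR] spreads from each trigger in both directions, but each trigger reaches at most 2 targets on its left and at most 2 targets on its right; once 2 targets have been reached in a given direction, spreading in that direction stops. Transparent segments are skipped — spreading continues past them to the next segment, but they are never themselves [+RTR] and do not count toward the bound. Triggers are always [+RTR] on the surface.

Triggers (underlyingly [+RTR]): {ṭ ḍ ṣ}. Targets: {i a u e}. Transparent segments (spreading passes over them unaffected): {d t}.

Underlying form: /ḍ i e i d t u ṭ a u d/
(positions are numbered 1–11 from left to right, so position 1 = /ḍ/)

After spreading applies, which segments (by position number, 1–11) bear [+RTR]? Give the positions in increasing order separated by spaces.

From /ḍ/ at 1 rightward: 2 /i/ → [+RTR]; 3 /e/ → [+RTR]; bound reached.
From /ḍ/ at 1 leftward: word edge.
From /ṭ/ at 8 rightward: 9 /a/ → [+RTR]; 10 /u/ → [+RTR]; bound reached.
From /ṭ/ at 8 leftward: 7 /u/ → [+RTR]; 6 /t/ transparent; 5 /d/ transparent; 4 /i/ → [+RTR]; bound reached.

1 2 3 4 7 8 9 10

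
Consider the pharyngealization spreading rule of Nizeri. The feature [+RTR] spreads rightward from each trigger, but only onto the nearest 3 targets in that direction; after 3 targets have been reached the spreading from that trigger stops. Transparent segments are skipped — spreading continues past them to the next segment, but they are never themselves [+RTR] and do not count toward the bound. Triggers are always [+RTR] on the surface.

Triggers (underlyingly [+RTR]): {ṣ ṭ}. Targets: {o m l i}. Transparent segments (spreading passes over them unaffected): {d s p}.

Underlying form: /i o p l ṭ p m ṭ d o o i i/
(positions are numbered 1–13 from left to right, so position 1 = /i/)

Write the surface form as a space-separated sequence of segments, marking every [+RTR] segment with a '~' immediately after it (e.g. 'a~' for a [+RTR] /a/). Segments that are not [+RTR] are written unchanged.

i o p l ṭ~ p m~ ṭ~ d o~ o~ i~ i

From /ṭ/ at 5 rightward: 6 /p/ transparent; 7 /m/ → [+RTR]; 8 /ṭ/ is itself a trigger — this domain ends here.
From /ṭ/ at 8 rightward: 9 /d/ transparent; 10 /o/ → [+RTR]; 11 /o/ → [+RTR]; 12 /i/ → [+RTR]; bound reached.
Targets with no active source: positions 1 2 4 13 stay [-emphatic].
[+RTR] positions on the surface: 5 7 8 10 11 12.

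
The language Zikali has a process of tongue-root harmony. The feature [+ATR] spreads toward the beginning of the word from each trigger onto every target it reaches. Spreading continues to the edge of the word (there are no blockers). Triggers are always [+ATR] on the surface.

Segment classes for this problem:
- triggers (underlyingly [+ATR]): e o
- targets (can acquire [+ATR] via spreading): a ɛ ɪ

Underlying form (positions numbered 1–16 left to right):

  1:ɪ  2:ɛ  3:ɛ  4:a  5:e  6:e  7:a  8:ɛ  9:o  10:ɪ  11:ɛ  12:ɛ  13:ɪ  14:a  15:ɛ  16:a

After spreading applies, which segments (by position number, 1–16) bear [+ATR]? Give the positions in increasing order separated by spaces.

1 2 3 4 5 6 7 8 9

From /e/ at 5 leftward: 4 /a/ → [+ATR]; 3 /ɛ/ → [+ATR]; 2 /ɛ/ → [+ATR]; 1 /ɪ/ → [+ATR]; word edge.
From /e/ at 6 leftward: 5 /e/ is itself a trigger — this domain ends here.
From /o/ at 9 leftward: 8 /ɛ/ → [+ATR]; 7 /a/ → [+ATR]; 6 /e/ is itself a trigger — this domain ends here.
Targets with no active source: positions 10 11 12 13 14 15 16 stay [-ATR].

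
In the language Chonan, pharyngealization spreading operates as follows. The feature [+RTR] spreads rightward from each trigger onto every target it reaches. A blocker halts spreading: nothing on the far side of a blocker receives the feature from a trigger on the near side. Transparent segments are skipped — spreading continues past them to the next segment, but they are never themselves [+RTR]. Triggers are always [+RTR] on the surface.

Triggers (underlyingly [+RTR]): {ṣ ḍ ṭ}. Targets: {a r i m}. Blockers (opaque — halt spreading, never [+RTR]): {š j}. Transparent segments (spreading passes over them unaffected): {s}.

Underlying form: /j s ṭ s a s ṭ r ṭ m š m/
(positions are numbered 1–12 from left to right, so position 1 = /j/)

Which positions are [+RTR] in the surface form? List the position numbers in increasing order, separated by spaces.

From /ṭ/ at 3 rightward: 4 /s/ transparent; 5 /a/ → [+RTR]; 6 /s/ transparent; 7 /ṭ/ is itself a trigger — this domain ends here.
From /ṭ/ at 7 rightward: 8 /r/ → [+RTR]; 9 /ṭ/ is itself a trigger — this domain ends here.
From /ṭ/ at 9 rightward: 10 /m/ → [+RTR]; 11 /š/ blocks.
Target with no active source: position 12 stays [-emphatic].

3 5 7 8 9 10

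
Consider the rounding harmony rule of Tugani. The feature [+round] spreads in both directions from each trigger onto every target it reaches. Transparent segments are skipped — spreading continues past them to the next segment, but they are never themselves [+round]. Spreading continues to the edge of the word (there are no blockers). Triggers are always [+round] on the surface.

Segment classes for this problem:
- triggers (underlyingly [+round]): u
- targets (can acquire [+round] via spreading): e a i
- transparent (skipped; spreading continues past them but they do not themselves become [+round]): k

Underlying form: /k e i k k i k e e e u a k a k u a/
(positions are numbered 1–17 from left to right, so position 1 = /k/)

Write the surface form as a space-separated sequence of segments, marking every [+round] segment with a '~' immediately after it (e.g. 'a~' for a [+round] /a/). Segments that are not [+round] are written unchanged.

k e~ i~ k k i~ k e~ e~ e~ u~ a~ k a~ k u~ a~

From /u/ at 11 rightward: 12 /a/ → [+round]; 13 /k/ transparent; 14 /a/ → [+round]; 15 /k/ transparent; 16 /u/ is itself a trigger — this domain ends here.
From /u/ at 11 leftward: 10 /e/ → [+round]; 9 /e/ → [+round]; 8 /e/ → [+round]; 7 /k/ transparent; 6 /i/ → [+round]; 5 /k/ transparent; 4 /k/ transparent; 3 /i/ → [+round]; 2 /e/ → [+round]; 1 /k/ transparent; word edge.
From /u/ at 16 rightward: 17 /a/ → [+round]; word edge.
From /u/ at 16 leftward: 15 /k/ transparent; 14 /a/ → [+round]; 13 /k/ transparent; 12 /a/ → [+round]; 11 /u/ is itself a trigger — this domain ends here.
[+round] positions on the surface: 2 3 6 8 9 10 11 12 14 16 17.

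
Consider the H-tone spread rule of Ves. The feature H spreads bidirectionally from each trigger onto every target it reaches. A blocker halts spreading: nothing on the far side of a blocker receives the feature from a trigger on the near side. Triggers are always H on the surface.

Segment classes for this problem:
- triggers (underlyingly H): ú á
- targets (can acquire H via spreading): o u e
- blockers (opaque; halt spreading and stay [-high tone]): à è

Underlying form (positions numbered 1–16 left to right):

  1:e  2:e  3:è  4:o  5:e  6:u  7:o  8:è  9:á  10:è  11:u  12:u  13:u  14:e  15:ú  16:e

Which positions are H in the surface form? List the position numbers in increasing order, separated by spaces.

9 11 12 13 14 15 16

From /á/ at 9 rightward: 10 /è/ blocks.
From /á/ at 9 leftward: 8 /è/ blocks.
From /ú/ at 15 rightward: 16 /e/ → H; word edge.
From /ú/ at 15 leftward: 14 /e/ → H; 13 /u/ → H; 12 /u/ → H; 11 /u/ → H; 10 /è/ blocks.
Targets with no active source: positions 1 2 4 5 6 7 stay [-high tone].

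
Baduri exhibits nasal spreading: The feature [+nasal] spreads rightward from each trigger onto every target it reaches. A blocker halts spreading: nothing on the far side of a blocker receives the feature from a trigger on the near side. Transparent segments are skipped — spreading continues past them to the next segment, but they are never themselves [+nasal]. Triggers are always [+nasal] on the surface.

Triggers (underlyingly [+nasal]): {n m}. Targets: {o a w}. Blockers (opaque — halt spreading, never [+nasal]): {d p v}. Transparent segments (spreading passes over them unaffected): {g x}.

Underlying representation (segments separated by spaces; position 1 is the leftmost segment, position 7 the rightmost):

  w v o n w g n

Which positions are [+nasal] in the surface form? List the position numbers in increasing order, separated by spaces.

From /n/ at 4 rightward: 5 /w/ → [+nasal]; 6 /g/ transparent; 7 /n/ is itself a trigger — this domain ends here.
From /n/ at 7 rightward: word edge.
Targets with no active source: positions 1 3 stay [-nasal].

4 5 7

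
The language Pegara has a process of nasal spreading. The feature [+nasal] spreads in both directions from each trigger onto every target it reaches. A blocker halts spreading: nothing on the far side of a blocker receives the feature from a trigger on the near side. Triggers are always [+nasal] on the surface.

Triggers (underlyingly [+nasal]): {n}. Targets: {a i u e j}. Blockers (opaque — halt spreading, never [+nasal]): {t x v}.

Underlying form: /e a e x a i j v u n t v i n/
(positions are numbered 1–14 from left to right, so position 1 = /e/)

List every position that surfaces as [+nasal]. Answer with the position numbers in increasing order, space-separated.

From /n/ at 10 rightward: 11 /t/ blocks.
From /n/ at 10 leftward: 9 /u/ → [+nasal]; 8 /v/ blocks.
From /n/ at 14 rightward: word edge.
From /n/ at 14 leftward: 13 /i/ → [+nasal]; 12 /v/ blocks.
Targets with no active source: positions 1 2 3 5 6 7 stay [-nasal].

9 10 13 14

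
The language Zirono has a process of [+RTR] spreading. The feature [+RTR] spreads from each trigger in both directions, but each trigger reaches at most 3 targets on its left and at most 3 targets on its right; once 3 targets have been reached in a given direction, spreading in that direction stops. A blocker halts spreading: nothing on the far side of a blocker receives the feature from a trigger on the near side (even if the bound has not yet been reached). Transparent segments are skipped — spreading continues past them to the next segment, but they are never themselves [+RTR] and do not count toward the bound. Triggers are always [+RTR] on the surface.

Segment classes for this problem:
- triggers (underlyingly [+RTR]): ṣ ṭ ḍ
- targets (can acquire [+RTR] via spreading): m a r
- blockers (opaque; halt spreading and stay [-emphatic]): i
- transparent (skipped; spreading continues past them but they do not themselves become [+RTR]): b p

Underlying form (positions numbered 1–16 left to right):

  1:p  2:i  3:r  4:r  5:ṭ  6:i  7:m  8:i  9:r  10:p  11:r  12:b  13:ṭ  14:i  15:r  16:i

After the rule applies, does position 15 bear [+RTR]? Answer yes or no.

no

From /ṭ/ at 5 rightward: 6 /i/ blocks.
From /ṭ/ at 5 leftward: 4 /r/ → [+RTR]; 3 /r/ → [+RTR]; 2 /i/ blocks.
From /ṭ/ at 13 rightward: 14 /i/ blocks.
From /ṭ/ at 13 leftward: 12 /b/ transparent; 11 /r/ → [+RTR]; 10 /p/ transparent; 9 /r/ → [+RTR]; 8 /i/ blocks.
Targets with no active source: positions 7 15 stay [-emphatic].
[+RTR] positions on the surface: 3 4 5 9 11 13.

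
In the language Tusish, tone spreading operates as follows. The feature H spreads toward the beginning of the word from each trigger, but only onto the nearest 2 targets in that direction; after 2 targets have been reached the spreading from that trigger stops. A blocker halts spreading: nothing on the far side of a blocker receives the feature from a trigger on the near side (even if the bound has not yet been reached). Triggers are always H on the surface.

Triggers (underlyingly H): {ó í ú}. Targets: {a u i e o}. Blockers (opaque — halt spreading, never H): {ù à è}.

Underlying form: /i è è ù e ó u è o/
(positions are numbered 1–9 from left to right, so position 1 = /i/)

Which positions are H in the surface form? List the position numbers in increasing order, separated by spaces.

From /ó/ at 6 leftward: 5 /e/ → H; 4 /ù/ blocks.
Targets with no active source: positions 1 7 9 stay [-high tone].

5 6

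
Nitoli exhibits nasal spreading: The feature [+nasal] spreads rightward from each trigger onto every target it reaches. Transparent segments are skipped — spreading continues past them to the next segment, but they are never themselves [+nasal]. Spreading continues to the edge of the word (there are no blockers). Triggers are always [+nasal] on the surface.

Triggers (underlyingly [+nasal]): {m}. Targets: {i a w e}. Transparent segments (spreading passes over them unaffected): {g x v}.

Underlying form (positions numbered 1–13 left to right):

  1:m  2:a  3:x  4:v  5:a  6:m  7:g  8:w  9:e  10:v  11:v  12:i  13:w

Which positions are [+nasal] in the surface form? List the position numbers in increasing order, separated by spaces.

1 2 5 6 8 9 12 13

From /m/ at 1 rightward: 2 /a/ → [+nasal]; 3 /x/ transparent; 4 /v/ transparent; 5 /a/ → [+nasal]; 6 /m/ is itself a trigger — this domain ends here.
From /m/ at 6 rightward: 7 /g/ transparent; 8 /w/ → [+nasal]; 9 /e/ → [+nasal]; 10 /v/ transparent; 11 /v/ transparent; 12 /i/ → [+nasal]; 13 /w/ → [+nasal]; word edge.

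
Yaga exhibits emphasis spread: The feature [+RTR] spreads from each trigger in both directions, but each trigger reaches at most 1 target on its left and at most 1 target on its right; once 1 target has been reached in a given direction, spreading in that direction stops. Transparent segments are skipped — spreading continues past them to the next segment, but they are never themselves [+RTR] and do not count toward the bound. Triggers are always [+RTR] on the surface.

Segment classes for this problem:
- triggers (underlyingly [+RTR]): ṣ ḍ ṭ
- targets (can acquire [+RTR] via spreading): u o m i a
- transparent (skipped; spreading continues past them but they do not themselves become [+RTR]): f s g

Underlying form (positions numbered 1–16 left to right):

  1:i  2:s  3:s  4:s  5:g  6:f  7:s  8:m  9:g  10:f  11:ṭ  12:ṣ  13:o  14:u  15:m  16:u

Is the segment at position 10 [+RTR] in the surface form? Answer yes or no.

From /ṭ/ at 11 rightward: 12 /ṣ/ is itself a trigger — this domain ends here.
From /ṭ/ at 11 leftward: 10 /f/ transparent; 9 /g/ transparent; 8 /m/ → [+RTR]; bound reached.
From /ṣ/ at 12 rightward: 13 /o/ → [+RTR]; bound reached.
From /ṣ/ at 12 leftward: 11 /ṭ/ is itself a trigger — this domain ends here.
Targets with no active source: positions 1 14 15 16 stay [-emphatic].
[+RTR] positions on the surface: 8 11 12 13.

no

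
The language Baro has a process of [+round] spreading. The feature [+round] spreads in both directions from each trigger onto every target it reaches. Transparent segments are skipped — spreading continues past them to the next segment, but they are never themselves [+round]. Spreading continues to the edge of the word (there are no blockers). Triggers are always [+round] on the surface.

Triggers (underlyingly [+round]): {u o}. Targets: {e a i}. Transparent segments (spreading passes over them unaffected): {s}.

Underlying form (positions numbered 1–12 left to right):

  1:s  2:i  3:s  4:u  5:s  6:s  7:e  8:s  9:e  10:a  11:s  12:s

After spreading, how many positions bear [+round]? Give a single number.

5

From /u/ at 4 rightward: 5 /s/ transparent; 6 /s/ transparent; 7 /e/ → [+round]; 8 /s/ transparent; 9 /e/ → [+round]; 10 /a/ → [+round]; 11 /s/ transparent; 12 /s/ transparent; word edge.
From /u/ at 4 leftward: 3 /s/ transparent; 2 /i/ → [+round]; 1 /s/ transparent; word edge.
[+round] positions on the surface: 2 4 7 9 10.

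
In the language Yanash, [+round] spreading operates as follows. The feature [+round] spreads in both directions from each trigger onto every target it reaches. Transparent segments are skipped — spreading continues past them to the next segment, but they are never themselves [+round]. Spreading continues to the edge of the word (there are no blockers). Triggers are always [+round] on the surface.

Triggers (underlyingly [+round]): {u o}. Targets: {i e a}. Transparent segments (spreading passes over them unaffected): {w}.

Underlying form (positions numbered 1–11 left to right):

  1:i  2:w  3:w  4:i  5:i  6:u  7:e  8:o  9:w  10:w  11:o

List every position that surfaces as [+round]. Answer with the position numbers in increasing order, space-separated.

From /u/ at 6 rightward: 7 /e/ → [+round]; 8 /o/ is itself a trigger — this domain ends here.
From /u/ at 6 leftward: 5 /i/ → [+round]; 4 /i/ → [+round]; 3 /w/ transparent; 2 /w/ transparent; 1 /i/ → [+round]; word edge.
From /o/ at 8 rightward: 9 /w/ transparent; 10 /w/ transparent; 11 /o/ is itself a trigger — this domain ends here.
From /o/ at 8 leftward: 7 /e/ → [+round]; 6 /u/ is itself a trigger — this domain ends here.
From /o/ at 11 rightward: word edge.
From /o/ at 11 leftward: 10 /w/ transparent; 9 /w/ transparent; 8 /o/ is itself a trigger — this domain ends here.

1 4 5 6 7 8 11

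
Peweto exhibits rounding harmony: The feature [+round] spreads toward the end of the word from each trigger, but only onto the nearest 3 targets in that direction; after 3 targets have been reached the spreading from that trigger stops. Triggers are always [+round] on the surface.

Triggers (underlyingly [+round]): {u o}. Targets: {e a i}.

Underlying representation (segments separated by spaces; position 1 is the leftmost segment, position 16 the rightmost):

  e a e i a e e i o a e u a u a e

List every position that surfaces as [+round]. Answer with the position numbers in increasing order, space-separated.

9 10 11 12 13 14 15 16

From /o/ at 9 rightward: 10 /a/ → [+round]; 11 /e/ → [+round]; 12 /u/ is itself a trigger — this domain ends here.
From /u/ at 12 rightward: 13 /a/ → [+round]; 14 /u/ is itself a trigger — this domain ends here.
From /u/ at 14 rightward: 15 /a/ → [+round]; 16 /e/ → [+round]; word edge.
Targets with no active source: positions 1 2 3 4 5 6 7 8 stay [-round].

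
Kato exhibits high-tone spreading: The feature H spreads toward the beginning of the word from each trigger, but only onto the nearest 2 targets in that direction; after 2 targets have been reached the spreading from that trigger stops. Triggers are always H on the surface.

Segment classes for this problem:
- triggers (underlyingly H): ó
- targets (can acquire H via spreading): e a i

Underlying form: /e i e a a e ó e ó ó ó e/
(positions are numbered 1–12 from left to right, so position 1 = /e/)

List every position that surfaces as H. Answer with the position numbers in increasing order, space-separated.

From /ó/ at 7 leftward: 6 /e/ → H; 5 /a/ → H; bound reached.
From /ó/ at 9 leftward: 8 /e/ → H; 7 /ó/ is itself a trigger — this domain ends here.
From /ó/ at 10 leftward: 9 /ó/ is itself a trigger — this domain ends here.
From /ó/ at 11 leftward: 10 /ó/ is itself a trigger — this domain ends here.
Targets with no active source: positions 1 2 3 4 12 stay [-high tone].

5 6 7 8 9 10 11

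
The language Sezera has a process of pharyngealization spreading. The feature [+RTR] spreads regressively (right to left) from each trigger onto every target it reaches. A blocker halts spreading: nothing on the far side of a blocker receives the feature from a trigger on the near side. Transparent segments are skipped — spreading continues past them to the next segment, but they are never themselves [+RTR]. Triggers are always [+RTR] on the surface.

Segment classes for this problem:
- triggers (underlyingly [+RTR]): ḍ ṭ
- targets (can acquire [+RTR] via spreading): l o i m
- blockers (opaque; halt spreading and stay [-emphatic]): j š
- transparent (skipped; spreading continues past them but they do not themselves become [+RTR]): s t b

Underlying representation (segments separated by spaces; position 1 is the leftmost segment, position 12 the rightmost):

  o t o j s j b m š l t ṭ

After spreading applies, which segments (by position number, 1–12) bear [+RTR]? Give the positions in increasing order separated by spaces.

10 12

From /ṭ/ at 12 leftward: 11 /t/ transparent; 10 /l/ → [+RTR]; 9 /š/ blocks.
Targets with no active source: positions 1 3 8 stay [-emphatic].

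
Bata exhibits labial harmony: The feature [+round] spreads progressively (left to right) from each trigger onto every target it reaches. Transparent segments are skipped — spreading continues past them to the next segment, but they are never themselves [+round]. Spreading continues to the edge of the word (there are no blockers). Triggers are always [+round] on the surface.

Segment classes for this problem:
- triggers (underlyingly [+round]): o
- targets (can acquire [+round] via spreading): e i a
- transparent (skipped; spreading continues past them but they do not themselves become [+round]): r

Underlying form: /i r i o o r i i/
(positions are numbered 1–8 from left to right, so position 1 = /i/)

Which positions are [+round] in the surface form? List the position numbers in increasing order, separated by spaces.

4 5 7 8

From /o/ at 4 rightward: 5 /o/ is itself a trigger — this domain ends here.
From /o/ at 5 rightward: 6 /r/ transparent; 7 /i/ → [+round]; 8 /i/ → [+round]; word edge.
Targets with no active source: positions 1 3 stay [-round].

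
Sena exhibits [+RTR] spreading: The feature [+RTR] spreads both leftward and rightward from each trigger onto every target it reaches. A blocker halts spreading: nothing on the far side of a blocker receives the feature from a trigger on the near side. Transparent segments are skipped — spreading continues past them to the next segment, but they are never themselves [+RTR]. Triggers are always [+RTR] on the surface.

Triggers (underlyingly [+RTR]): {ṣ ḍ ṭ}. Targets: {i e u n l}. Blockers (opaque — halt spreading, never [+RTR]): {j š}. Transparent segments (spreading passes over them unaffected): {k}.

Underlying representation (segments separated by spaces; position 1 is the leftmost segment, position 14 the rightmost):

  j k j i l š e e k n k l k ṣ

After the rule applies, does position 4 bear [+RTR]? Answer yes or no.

no

From /ṣ/ at 14 rightward: word edge.
From /ṣ/ at 14 leftward: 13 /k/ transparent; 12 /l/ → [+RTR]; 11 /k/ transparent; 10 /n/ → [+RTR]; 9 /k/ transparent; 8 /e/ → [+RTR]; 7 /e/ → [+RTR]; 6 /š/ blocks.
Targets with no active source: positions 4 5 stay [-emphatic].
[+RTR] positions on the surface: 7 8 10 12 14.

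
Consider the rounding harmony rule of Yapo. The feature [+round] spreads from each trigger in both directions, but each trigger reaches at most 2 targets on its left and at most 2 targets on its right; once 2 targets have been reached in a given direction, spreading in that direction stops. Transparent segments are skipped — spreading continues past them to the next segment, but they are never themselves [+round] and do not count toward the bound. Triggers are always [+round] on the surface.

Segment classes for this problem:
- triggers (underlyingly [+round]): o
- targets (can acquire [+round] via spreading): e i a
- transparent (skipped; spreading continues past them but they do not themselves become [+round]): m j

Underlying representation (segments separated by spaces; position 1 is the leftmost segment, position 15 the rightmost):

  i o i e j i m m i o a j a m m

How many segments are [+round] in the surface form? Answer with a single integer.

From /o/ at 2 rightward: 3 /i/ → [+round]; 4 /e/ → [+round]; bound reached.
From /o/ at 2 leftward: 1 /i/ → [+round]; word edge.
From /o/ at 10 rightward: 11 /a/ → [+round]; 12 /j/ transparent; 13 /a/ → [+round]; bound reached.
From /o/ at 10 leftward: 9 /i/ → [+round]; 8 /m/ transparent; 7 /m/ transparent; 6 /i/ → [+round]; bound reached.
[+round] positions on the surface: 1 2 3 4 6 9 10 11 13.

9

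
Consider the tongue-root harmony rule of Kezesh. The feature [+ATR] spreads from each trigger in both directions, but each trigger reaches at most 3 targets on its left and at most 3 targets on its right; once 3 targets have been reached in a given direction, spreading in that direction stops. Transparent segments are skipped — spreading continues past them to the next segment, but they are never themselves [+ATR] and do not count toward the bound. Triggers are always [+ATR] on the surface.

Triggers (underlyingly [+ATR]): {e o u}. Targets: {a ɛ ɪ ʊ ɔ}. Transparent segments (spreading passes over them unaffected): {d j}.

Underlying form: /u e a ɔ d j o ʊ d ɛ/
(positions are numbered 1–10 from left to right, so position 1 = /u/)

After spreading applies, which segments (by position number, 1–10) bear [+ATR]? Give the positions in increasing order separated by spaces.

1 2 3 4 7 8 10

From /u/ at 1 rightward: 2 /e/ is itself a trigger — this domain ends here.
From /u/ at 1 leftward: word edge.
From /e/ at 2 rightward: 3 /a/ → [+ATR]; 4 /ɔ/ → [+ATR]; 5 /d/ transparent; 6 /j/ transparent; 7 /o/ is itself a trigger — this domain ends here.
From /e/ at 2 leftward: 1 /u/ is itself a trigger — this domain ends here.
From /o/ at 7 rightward: 8 /ʊ/ → [+ATR]; 9 /d/ transparent; 10 /ɛ/ → [+ATR]; word edge.
From /o/ at 7 leftward: 6 /j/ transparent; 5 /d/ transparent; 4 /ɔ/ → [+ATR]; 3 /a/ → [+ATR]; 2 /e/ is itself a trigger — this domain ends here.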